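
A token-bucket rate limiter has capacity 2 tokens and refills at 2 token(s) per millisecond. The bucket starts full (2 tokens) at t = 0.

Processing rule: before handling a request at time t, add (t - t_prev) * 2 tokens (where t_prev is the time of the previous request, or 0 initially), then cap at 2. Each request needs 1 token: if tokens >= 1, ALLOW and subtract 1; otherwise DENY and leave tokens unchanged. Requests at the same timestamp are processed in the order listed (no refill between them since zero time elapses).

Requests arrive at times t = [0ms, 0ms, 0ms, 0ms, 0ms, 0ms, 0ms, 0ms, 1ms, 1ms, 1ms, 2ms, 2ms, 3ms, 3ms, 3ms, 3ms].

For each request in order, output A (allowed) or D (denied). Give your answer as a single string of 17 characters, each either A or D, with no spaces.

Answer: AADDDDDDAADAAAADD

Derivation:
Simulating step by step:
  req#1 t=0ms: ALLOW
  req#2 t=0ms: ALLOW
  req#3 t=0ms: DENY
  req#4 t=0ms: DENY
  req#5 t=0ms: DENY
  req#6 t=0ms: DENY
  req#7 t=0ms: DENY
  req#8 t=0ms: DENY
  req#9 t=1ms: ALLOW
  req#10 t=1ms: ALLOW
  req#11 t=1ms: DENY
  req#12 t=2ms: ALLOW
  req#13 t=2ms: ALLOW
  req#14 t=3ms: ALLOW
  req#15 t=3ms: ALLOW
  req#16 t=3ms: DENY
  req#17 t=3ms: DENY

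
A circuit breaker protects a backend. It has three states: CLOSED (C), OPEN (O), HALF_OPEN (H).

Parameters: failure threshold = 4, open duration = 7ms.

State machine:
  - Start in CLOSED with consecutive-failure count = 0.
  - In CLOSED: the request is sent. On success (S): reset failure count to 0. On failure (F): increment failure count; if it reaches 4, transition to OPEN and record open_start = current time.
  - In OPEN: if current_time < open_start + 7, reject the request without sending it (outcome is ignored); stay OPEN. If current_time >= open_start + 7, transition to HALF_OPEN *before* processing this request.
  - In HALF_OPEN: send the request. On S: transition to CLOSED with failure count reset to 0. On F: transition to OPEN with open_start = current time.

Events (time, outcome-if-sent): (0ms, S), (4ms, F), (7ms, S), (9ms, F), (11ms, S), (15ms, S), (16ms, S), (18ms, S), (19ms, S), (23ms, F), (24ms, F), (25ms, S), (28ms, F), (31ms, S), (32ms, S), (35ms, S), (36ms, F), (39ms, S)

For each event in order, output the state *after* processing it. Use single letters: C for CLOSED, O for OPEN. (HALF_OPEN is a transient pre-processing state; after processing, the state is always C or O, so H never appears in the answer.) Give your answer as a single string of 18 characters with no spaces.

Answer: CCCCCCCCCCCCCCCCCC

Derivation:
State after each event:
  event#1 t=0ms outcome=S: state=CLOSED
  event#2 t=4ms outcome=F: state=CLOSED
  event#3 t=7ms outcome=S: state=CLOSED
  event#4 t=9ms outcome=F: state=CLOSED
  event#5 t=11ms outcome=S: state=CLOSED
  event#6 t=15ms outcome=S: state=CLOSED
  event#7 t=16ms outcome=S: state=CLOSED
  event#8 t=18ms outcome=S: state=CLOSED
  event#9 t=19ms outcome=S: state=CLOSED
  event#10 t=23ms outcome=F: state=CLOSED
  event#11 t=24ms outcome=F: state=CLOSED
  event#12 t=25ms outcome=S: state=CLOSED
  event#13 t=28ms outcome=F: state=CLOSED
  event#14 t=31ms outcome=S: state=CLOSED
  event#15 t=32ms outcome=S: state=CLOSED
  event#16 t=35ms outcome=S: state=CLOSED
  event#17 t=36ms outcome=F: state=CLOSED
  event#18 t=39ms outcome=S: state=CLOSED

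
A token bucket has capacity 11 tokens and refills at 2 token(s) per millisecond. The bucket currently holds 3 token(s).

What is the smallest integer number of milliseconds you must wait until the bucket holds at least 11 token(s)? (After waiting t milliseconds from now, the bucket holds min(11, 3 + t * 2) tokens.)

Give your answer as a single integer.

Answer: 4

Derivation:
Need 3 + t * 2 >= 11, so t >= 8/2.
Smallest integer t = ceil(8/2) = 4.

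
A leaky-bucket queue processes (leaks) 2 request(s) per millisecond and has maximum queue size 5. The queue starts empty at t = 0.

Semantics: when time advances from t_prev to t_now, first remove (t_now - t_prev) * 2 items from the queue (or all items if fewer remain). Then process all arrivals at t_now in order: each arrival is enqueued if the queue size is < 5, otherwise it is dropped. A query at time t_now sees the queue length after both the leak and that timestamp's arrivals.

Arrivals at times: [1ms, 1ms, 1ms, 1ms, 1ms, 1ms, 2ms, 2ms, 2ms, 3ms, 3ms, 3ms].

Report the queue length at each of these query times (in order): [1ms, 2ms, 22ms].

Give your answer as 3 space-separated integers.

Queue lengths at query times:
  query t=1ms: backlog = 5
  query t=2ms: backlog = 5
  query t=22ms: backlog = 0

Answer: 5 5 0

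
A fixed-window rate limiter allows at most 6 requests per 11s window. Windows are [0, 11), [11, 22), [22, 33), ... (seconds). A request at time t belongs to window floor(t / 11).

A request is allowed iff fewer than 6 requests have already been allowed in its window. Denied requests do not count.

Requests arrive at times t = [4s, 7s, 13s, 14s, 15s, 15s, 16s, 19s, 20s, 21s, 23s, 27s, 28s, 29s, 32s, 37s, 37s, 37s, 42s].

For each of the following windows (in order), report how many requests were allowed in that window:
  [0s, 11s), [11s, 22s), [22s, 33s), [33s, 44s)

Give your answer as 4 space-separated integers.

Answer: 2 6 5 4

Derivation:
Processing requests:
  req#1 t=4s (window 0): ALLOW
  req#2 t=7s (window 0): ALLOW
  req#3 t=13s (window 1): ALLOW
  req#4 t=14s (window 1): ALLOW
  req#5 t=15s (window 1): ALLOW
  req#6 t=15s (window 1): ALLOW
  req#7 t=16s (window 1): ALLOW
  req#8 t=19s (window 1): ALLOW
  req#9 t=20s (window 1): DENY
  req#10 t=21s (window 1): DENY
  req#11 t=23s (window 2): ALLOW
  req#12 t=27s (window 2): ALLOW
  req#13 t=28s (window 2): ALLOW
  req#14 t=29s (window 2): ALLOW
  req#15 t=32s (window 2): ALLOW
  req#16 t=37s (window 3): ALLOW
  req#17 t=37s (window 3): ALLOW
  req#18 t=37s (window 3): ALLOW
  req#19 t=42s (window 3): ALLOW

Allowed counts by window: 2 6 5 4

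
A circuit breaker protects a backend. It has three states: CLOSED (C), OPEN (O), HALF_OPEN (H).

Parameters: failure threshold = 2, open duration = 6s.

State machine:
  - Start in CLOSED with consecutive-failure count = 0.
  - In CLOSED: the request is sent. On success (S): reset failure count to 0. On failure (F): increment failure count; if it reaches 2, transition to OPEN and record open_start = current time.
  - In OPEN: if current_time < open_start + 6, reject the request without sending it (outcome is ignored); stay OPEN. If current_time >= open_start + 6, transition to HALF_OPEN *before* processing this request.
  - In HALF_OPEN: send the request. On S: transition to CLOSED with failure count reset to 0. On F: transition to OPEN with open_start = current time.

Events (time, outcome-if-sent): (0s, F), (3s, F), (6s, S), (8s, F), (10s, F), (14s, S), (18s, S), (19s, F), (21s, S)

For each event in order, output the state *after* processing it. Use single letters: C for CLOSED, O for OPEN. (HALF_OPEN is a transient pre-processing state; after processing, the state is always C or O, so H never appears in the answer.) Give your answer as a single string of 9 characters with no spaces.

State after each event:
  event#1 t=0s outcome=F: state=CLOSED
  event#2 t=3s outcome=F: state=OPEN
  event#3 t=6s outcome=S: state=OPEN
  event#4 t=8s outcome=F: state=OPEN
  event#5 t=10s outcome=F: state=OPEN
  event#6 t=14s outcome=S: state=OPEN
  event#7 t=18s outcome=S: state=CLOSED
  event#8 t=19s outcome=F: state=CLOSED
  event#9 t=21s outcome=S: state=CLOSED

Answer: COOOOOCCC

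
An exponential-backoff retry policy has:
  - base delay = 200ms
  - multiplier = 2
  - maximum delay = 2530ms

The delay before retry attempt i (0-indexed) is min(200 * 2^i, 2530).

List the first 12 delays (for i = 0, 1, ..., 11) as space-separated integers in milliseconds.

Computing each delay:
  i=0: min(200*2^0, 2530) = 200
  i=1: min(200*2^1, 2530) = 400
  i=2: min(200*2^2, 2530) = 800
  i=3: min(200*2^3, 2530) = 1600
  i=4: min(200*2^4, 2530) = 2530
  i=5: min(200*2^5, 2530) = 2530
  i=6: min(200*2^6, 2530) = 2530
  i=7: min(200*2^7, 2530) = 2530
  i=8: min(200*2^8, 2530) = 2530
  i=9: min(200*2^9, 2530) = 2530
  i=10: min(200*2^10, 2530) = 2530
  i=11: min(200*2^11, 2530) = 2530

Answer: 200 400 800 1600 2530 2530 2530 2530 2530 2530 2530 2530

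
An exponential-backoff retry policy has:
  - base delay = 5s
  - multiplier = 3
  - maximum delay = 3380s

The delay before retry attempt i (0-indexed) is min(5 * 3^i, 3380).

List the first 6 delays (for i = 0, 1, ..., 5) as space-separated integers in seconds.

Answer: 5 15 45 135 405 1215

Derivation:
Computing each delay:
  i=0: min(5*3^0, 3380) = 5
  i=1: min(5*3^1, 3380) = 15
  i=2: min(5*3^2, 3380) = 45
  i=3: min(5*3^3, 3380) = 135
  i=4: min(5*3^4, 3380) = 405
  i=5: min(5*3^5, 3380) = 1215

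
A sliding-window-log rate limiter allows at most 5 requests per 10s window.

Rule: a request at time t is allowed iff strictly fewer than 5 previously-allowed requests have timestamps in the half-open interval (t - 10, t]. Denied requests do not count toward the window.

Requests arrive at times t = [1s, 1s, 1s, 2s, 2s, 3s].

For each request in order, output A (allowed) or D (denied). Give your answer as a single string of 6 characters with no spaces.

Tracking allowed requests in the window:
  req#1 t=1s: ALLOW
  req#2 t=1s: ALLOW
  req#3 t=1s: ALLOW
  req#4 t=2s: ALLOW
  req#5 t=2s: ALLOW
  req#6 t=3s: DENY

Answer: AAAAAD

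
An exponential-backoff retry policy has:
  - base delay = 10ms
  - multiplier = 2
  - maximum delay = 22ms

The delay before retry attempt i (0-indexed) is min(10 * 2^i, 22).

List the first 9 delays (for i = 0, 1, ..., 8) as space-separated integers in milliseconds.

Answer: 10 20 22 22 22 22 22 22 22

Derivation:
Computing each delay:
  i=0: min(10*2^0, 22) = 10
  i=1: min(10*2^1, 22) = 20
  i=2: min(10*2^2, 22) = 22
  i=3: min(10*2^3, 22) = 22
  i=4: min(10*2^4, 22) = 22
  i=5: min(10*2^5, 22) = 22
  i=6: min(10*2^6, 22) = 22
  i=7: min(10*2^7, 22) = 22
  i=8: min(10*2^8, 22) = 22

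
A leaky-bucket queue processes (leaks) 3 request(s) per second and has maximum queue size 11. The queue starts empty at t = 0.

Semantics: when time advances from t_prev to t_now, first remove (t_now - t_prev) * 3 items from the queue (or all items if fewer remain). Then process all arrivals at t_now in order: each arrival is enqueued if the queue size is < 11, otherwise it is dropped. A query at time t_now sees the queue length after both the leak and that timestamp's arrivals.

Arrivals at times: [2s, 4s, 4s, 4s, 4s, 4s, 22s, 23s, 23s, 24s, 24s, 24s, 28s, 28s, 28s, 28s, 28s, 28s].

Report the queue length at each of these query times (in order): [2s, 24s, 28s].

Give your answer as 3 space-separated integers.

Answer: 1 3 6

Derivation:
Queue lengths at query times:
  query t=2s: backlog = 1
  query t=24s: backlog = 3
  query t=28s: backlog = 6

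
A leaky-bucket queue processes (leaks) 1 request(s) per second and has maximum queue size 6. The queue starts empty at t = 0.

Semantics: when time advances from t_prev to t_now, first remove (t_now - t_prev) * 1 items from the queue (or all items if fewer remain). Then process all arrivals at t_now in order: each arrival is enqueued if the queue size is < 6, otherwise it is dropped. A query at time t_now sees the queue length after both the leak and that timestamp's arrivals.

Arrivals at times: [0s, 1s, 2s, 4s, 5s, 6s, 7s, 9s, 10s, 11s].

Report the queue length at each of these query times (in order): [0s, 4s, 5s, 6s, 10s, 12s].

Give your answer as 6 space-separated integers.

Answer: 1 1 1 1 1 0

Derivation:
Queue lengths at query times:
  query t=0s: backlog = 1
  query t=4s: backlog = 1
  query t=5s: backlog = 1
  query t=6s: backlog = 1
  query t=10s: backlog = 1
  query t=12s: backlog = 0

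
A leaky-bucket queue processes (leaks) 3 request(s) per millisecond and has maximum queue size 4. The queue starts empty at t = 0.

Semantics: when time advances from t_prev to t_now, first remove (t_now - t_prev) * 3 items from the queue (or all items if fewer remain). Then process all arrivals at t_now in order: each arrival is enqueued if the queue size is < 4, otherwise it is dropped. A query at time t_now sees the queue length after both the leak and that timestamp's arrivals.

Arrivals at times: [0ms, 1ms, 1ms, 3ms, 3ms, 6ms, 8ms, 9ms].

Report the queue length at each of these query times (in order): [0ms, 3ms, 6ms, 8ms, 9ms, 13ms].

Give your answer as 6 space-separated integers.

Answer: 1 2 1 1 1 0

Derivation:
Queue lengths at query times:
  query t=0ms: backlog = 1
  query t=3ms: backlog = 2
  query t=6ms: backlog = 1
  query t=8ms: backlog = 1
  query t=9ms: backlog = 1
  query t=13ms: backlog = 0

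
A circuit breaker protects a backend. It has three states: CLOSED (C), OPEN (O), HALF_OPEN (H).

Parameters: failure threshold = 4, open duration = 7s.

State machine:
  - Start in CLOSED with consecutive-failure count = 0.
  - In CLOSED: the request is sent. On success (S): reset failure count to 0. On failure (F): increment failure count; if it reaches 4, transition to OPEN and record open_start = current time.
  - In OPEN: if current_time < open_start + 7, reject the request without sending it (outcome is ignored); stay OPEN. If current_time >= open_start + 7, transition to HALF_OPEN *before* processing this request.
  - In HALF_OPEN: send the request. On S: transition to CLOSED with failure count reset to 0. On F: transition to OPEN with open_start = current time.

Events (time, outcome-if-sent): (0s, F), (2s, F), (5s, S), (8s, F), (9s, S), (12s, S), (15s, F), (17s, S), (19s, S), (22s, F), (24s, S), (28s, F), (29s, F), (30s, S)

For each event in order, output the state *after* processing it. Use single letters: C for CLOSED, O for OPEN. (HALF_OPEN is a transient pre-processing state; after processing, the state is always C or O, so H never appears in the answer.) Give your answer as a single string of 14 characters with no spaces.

State after each event:
  event#1 t=0s outcome=F: state=CLOSED
  event#2 t=2s outcome=F: state=CLOSED
  event#3 t=5s outcome=S: state=CLOSED
  event#4 t=8s outcome=F: state=CLOSED
  event#5 t=9s outcome=S: state=CLOSED
  event#6 t=12s outcome=S: state=CLOSED
  event#7 t=15s outcome=F: state=CLOSED
  event#8 t=17s outcome=S: state=CLOSED
  event#9 t=19s outcome=S: state=CLOSED
  event#10 t=22s outcome=F: state=CLOSED
  event#11 t=24s outcome=S: state=CLOSED
  event#12 t=28s outcome=F: state=CLOSED
  event#13 t=29s outcome=F: state=CLOSED
  event#14 t=30s outcome=S: state=CLOSED

Answer: CCCCCCCCCCCCCC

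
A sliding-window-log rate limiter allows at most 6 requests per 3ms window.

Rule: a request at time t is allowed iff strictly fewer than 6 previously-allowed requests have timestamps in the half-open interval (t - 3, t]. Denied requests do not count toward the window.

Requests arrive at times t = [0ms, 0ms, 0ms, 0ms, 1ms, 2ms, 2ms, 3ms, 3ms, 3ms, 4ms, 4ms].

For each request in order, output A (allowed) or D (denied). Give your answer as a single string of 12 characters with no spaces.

Tracking allowed requests in the window:
  req#1 t=0ms: ALLOW
  req#2 t=0ms: ALLOW
  req#3 t=0ms: ALLOW
  req#4 t=0ms: ALLOW
  req#5 t=1ms: ALLOW
  req#6 t=2ms: ALLOW
  req#7 t=2ms: DENY
  req#8 t=3ms: ALLOW
  req#9 t=3ms: ALLOW
  req#10 t=3ms: ALLOW
  req#11 t=4ms: ALLOW
  req#12 t=4ms: ALLOW

Answer: AAAAAADAAAAA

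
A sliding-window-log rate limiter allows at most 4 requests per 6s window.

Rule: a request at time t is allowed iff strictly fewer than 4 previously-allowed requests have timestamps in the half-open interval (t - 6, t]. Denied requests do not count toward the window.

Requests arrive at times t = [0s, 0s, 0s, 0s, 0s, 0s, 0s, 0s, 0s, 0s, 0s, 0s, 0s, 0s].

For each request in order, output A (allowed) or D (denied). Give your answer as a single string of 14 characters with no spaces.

Tracking allowed requests in the window:
  req#1 t=0s: ALLOW
  req#2 t=0s: ALLOW
  req#3 t=0s: ALLOW
  req#4 t=0s: ALLOW
  req#5 t=0s: DENY
  req#6 t=0s: DENY
  req#7 t=0s: DENY
  req#8 t=0s: DENY
  req#9 t=0s: DENY
  req#10 t=0s: DENY
  req#11 t=0s: DENY
  req#12 t=0s: DENY
  req#13 t=0s: DENY
  req#14 t=0s: DENY

Answer: AAAADDDDDDDDDD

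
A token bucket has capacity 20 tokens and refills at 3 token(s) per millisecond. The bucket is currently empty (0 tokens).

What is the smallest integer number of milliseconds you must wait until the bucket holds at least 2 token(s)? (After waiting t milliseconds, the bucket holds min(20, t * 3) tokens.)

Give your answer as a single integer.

Answer: 1

Derivation:
Need t * 3 >= 2, so t >= 2/3.
Smallest integer t = ceil(2/3) = 1.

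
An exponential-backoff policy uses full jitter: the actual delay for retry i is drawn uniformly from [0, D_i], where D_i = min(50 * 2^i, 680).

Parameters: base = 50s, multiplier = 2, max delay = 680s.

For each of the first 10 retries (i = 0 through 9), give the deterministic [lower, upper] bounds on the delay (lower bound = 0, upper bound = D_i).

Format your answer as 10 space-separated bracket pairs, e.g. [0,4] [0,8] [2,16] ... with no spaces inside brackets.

Answer: [0,50] [0,100] [0,200] [0,400] [0,680] [0,680] [0,680] [0,680] [0,680] [0,680]

Derivation:
Computing bounds per retry:
  i=0: D_i=min(50*2^0,680)=50, bounds=[0,50]
  i=1: D_i=min(50*2^1,680)=100, bounds=[0,100]
  i=2: D_i=min(50*2^2,680)=200, bounds=[0,200]
  i=3: D_i=min(50*2^3,680)=400, bounds=[0,400]
  i=4: D_i=min(50*2^4,680)=680, bounds=[0,680]
  i=5: D_i=min(50*2^5,680)=680, bounds=[0,680]
  i=6: D_i=min(50*2^6,680)=680, bounds=[0,680]
  i=7: D_i=min(50*2^7,680)=680, bounds=[0,680]
  i=8: D_i=min(50*2^8,680)=680, bounds=[0,680]
  i=9: D_i=min(50*2^9,680)=680, bounds=[0,680]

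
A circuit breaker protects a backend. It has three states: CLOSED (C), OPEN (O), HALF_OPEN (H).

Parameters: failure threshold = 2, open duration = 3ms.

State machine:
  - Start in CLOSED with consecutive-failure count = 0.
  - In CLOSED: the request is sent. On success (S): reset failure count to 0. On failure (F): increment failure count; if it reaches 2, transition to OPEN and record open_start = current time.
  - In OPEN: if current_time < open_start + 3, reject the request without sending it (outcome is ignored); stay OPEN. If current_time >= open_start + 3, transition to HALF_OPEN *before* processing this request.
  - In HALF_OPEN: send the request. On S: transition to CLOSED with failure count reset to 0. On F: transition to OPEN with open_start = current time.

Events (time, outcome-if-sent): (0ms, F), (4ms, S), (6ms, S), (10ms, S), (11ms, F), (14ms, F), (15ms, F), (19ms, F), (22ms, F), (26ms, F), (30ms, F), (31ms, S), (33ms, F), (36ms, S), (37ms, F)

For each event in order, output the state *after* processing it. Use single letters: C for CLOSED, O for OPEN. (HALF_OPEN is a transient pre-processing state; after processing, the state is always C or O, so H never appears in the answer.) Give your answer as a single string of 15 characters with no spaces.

Answer: CCCCCOOOOOOOOCC

Derivation:
State after each event:
  event#1 t=0ms outcome=F: state=CLOSED
  event#2 t=4ms outcome=S: state=CLOSED
  event#3 t=6ms outcome=S: state=CLOSED
  event#4 t=10ms outcome=S: state=CLOSED
  event#5 t=11ms outcome=F: state=CLOSED
  event#6 t=14ms outcome=F: state=OPEN
  event#7 t=15ms outcome=F: state=OPEN
  event#8 t=19ms outcome=F: state=OPEN
  event#9 t=22ms outcome=F: state=OPEN
  event#10 t=26ms outcome=F: state=OPEN
  event#11 t=30ms outcome=F: state=OPEN
  event#12 t=31ms outcome=S: state=OPEN
  event#13 t=33ms outcome=F: state=OPEN
  event#14 t=36ms outcome=S: state=CLOSED
  event#15 t=37ms outcome=F: state=CLOSED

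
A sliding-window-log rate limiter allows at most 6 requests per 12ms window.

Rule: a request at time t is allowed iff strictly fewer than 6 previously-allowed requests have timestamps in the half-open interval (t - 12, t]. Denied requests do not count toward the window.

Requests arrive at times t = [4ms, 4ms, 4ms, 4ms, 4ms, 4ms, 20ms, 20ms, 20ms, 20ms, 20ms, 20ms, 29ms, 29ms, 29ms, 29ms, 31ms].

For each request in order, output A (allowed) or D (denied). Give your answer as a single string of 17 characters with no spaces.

Answer: AAAAAAAAAAAADDDDD

Derivation:
Tracking allowed requests in the window:
  req#1 t=4ms: ALLOW
  req#2 t=4ms: ALLOW
  req#3 t=4ms: ALLOW
  req#4 t=4ms: ALLOW
  req#5 t=4ms: ALLOW
  req#6 t=4ms: ALLOW
  req#7 t=20ms: ALLOW
  req#8 t=20ms: ALLOW
  req#9 t=20ms: ALLOW
  req#10 t=20ms: ALLOW
  req#11 t=20ms: ALLOW
  req#12 t=20ms: ALLOW
  req#13 t=29ms: DENY
  req#14 t=29ms: DENY
  req#15 t=29ms: DENY
  req#16 t=29ms: DENY
  req#17 t=31ms: DENY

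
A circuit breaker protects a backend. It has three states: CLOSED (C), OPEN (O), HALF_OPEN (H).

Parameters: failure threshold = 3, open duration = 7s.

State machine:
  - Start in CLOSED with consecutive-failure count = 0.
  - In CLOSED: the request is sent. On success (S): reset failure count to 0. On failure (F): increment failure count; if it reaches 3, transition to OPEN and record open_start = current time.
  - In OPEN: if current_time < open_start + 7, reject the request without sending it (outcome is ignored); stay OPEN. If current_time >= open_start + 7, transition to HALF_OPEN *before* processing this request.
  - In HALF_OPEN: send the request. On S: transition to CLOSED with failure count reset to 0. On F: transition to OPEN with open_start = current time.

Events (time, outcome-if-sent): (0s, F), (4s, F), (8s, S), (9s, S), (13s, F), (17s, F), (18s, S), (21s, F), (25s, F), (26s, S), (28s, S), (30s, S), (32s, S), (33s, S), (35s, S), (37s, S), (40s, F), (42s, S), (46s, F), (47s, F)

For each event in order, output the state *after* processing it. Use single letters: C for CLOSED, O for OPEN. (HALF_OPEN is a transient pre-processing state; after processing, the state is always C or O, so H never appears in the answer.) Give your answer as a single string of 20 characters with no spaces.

State after each event:
  event#1 t=0s outcome=F: state=CLOSED
  event#2 t=4s outcome=F: state=CLOSED
  event#3 t=8s outcome=S: state=CLOSED
  event#4 t=9s outcome=S: state=CLOSED
  event#5 t=13s outcome=F: state=CLOSED
  event#6 t=17s outcome=F: state=CLOSED
  event#7 t=18s outcome=S: state=CLOSED
  event#8 t=21s outcome=F: state=CLOSED
  event#9 t=25s outcome=F: state=CLOSED
  event#10 t=26s outcome=S: state=CLOSED
  event#11 t=28s outcome=S: state=CLOSED
  event#12 t=30s outcome=S: state=CLOSED
  event#13 t=32s outcome=S: state=CLOSED
  event#14 t=33s outcome=S: state=CLOSED
  event#15 t=35s outcome=S: state=CLOSED
  event#16 t=37s outcome=S: state=CLOSED
  event#17 t=40s outcome=F: state=CLOSED
  event#18 t=42s outcome=S: state=CLOSED
  event#19 t=46s outcome=F: state=CLOSED
  event#20 t=47s outcome=F: state=CLOSED

Answer: CCCCCCCCCCCCCCCCCCCC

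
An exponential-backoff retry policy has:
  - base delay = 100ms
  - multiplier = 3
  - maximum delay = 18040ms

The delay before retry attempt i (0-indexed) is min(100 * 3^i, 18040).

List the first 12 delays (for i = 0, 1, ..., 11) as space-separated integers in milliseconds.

Answer: 100 300 900 2700 8100 18040 18040 18040 18040 18040 18040 18040

Derivation:
Computing each delay:
  i=0: min(100*3^0, 18040) = 100
  i=1: min(100*3^1, 18040) = 300
  i=2: min(100*3^2, 18040) = 900
  i=3: min(100*3^3, 18040) = 2700
  i=4: min(100*3^4, 18040) = 8100
  i=5: min(100*3^5, 18040) = 18040
  i=6: min(100*3^6, 18040) = 18040
  i=7: min(100*3^7, 18040) = 18040
  i=8: min(100*3^8, 18040) = 18040
  i=9: min(100*3^9, 18040) = 18040
  i=10: min(100*3^10, 18040) = 18040
  i=11: min(100*3^11, 18040) = 18040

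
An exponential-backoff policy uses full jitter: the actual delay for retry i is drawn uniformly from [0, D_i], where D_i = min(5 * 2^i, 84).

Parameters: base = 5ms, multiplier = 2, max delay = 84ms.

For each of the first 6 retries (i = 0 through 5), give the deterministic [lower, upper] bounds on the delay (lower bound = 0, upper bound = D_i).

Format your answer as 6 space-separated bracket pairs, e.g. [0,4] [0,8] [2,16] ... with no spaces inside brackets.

Computing bounds per retry:
  i=0: D_i=min(5*2^0,84)=5, bounds=[0,5]
  i=1: D_i=min(5*2^1,84)=10, bounds=[0,10]
  i=2: D_i=min(5*2^2,84)=20, bounds=[0,20]
  i=3: D_i=min(5*2^3,84)=40, bounds=[0,40]
  i=4: D_i=min(5*2^4,84)=80, bounds=[0,80]
  i=5: D_i=min(5*2^5,84)=84, bounds=[0,84]

Answer: [0,5] [0,10] [0,20] [0,40] [0,80] [0,84]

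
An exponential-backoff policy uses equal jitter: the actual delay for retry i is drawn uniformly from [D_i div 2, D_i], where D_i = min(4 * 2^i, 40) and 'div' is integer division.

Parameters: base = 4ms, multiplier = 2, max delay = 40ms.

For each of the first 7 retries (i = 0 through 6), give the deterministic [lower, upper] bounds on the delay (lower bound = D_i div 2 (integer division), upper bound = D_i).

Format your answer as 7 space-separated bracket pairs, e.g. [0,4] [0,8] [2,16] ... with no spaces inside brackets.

Computing bounds per retry:
  i=0: D_i=min(4*2^0,40)=4, bounds=[2,4]
  i=1: D_i=min(4*2^1,40)=8, bounds=[4,8]
  i=2: D_i=min(4*2^2,40)=16, bounds=[8,16]
  i=3: D_i=min(4*2^3,40)=32, bounds=[16,32]
  i=4: D_i=min(4*2^4,40)=40, bounds=[20,40]
  i=5: D_i=min(4*2^5,40)=40, bounds=[20,40]
  i=6: D_i=min(4*2^6,40)=40, bounds=[20,40]

Answer: [2,4] [4,8] [8,16] [16,32] [20,40] [20,40] [20,40]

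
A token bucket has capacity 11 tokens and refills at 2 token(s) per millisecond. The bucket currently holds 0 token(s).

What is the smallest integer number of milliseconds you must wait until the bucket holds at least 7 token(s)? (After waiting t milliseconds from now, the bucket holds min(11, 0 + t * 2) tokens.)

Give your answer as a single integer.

Answer: 4

Derivation:
Need 0 + t * 2 >= 7, so t >= 7/2.
Smallest integer t = ceil(7/2) = 4.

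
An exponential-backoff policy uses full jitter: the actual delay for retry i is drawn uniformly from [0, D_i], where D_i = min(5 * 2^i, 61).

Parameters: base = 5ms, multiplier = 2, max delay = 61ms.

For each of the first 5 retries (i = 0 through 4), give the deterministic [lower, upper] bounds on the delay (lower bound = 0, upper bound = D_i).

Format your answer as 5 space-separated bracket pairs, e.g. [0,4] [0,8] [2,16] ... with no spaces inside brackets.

Computing bounds per retry:
  i=0: D_i=min(5*2^0,61)=5, bounds=[0,5]
  i=1: D_i=min(5*2^1,61)=10, bounds=[0,10]
  i=2: D_i=min(5*2^2,61)=20, bounds=[0,20]
  i=3: D_i=min(5*2^3,61)=40, bounds=[0,40]
  i=4: D_i=min(5*2^4,61)=61, bounds=[0,61]

Answer: [0,5] [0,10] [0,20] [0,40] [0,61]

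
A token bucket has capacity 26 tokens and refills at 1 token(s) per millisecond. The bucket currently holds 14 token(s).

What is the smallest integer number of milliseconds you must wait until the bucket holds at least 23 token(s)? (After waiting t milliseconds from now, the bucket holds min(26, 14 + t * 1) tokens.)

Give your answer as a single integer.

Need 14 + t * 1 >= 23, so t >= 9/1.
Smallest integer t = ceil(9/1) = 9.

Answer: 9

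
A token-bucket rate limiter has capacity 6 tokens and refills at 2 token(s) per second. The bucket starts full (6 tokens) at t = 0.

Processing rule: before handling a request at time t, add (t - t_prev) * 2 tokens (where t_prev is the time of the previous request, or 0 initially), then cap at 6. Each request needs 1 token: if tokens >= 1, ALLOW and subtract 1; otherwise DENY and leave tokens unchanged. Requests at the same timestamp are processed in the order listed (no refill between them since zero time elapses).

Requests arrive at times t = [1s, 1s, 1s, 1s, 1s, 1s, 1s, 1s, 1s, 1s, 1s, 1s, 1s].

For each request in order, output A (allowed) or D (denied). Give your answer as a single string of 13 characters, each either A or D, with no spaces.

Answer: AAAAAADDDDDDD

Derivation:
Simulating step by step:
  req#1 t=1s: ALLOW
  req#2 t=1s: ALLOW
  req#3 t=1s: ALLOW
  req#4 t=1s: ALLOW
  req#5 t=1s: ALLOW
  req#6 t=1s: ALLOW
  req#7 t=1s: DENY
  req#8 t=1s: DENY
  req#9 t=1s: DENY
  req#10 t=1s: DENY
  req#11 t=1s: DENY
  req#12 t=1s: DENY
  req#13 t=1s: DENY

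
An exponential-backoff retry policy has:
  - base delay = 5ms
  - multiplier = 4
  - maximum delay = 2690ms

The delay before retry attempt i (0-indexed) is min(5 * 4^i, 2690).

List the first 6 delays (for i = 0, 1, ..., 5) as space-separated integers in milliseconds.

Answer: 5 20 80 320 1280 2690

Derivation:
Computing each delay:
  i=0: min(5*4^0, 2690) = 5
  i=1: min(5*4^1, 2690) = 20
  i=2: min(5*4^2, 2690) = 80
  i=3: min(5*4^3, 2690) = 320
  i=4: min(5*4^4, 2690) = 1280
  i=5: min(5*4^5, 2690) = 2690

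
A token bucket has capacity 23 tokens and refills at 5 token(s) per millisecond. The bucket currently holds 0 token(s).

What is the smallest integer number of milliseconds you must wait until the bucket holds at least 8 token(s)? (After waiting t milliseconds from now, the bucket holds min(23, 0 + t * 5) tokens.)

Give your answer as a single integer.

Need 0 + t * 5 >= 8, so t >= 8/5.
Smallest integer t = ceil(8/5) = 2.

Answer: 2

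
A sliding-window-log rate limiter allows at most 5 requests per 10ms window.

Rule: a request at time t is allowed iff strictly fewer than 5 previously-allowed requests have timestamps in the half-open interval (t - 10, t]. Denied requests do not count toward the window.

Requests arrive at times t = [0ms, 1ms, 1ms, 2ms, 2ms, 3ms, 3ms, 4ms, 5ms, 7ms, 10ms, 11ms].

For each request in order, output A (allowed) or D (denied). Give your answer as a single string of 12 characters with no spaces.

Answer: AAAAADDDDDAA

Derivation:
Tracking allowed requests in the window:
  req#1 t=0ms: ALLOW
  req#2 t=1ms: ALLOW
  req#3 t=1ms: ALLOW
  req#4 t=2ms: ALLOW
  req#5 t=2ms: ALLOW
  req#6 t=3ms: DENY
  req#7 t=3ms: DENY
  req#8 t=4ms: DENY
  req#9 t=5ms: DENY
  req#10 t=7ms: DENY
  req#11 t=10ms: ALLOW
  req#12 t=11ms: ALLOW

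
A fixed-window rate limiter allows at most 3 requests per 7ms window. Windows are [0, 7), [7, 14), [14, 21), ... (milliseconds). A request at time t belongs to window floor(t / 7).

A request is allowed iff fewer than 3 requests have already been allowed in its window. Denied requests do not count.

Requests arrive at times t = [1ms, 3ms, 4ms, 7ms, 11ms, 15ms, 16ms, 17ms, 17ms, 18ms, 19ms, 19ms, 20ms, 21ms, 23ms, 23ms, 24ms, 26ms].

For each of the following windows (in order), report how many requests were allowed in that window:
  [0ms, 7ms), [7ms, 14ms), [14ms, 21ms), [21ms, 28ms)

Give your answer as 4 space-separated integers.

Answer: 3 2 3 3

Derivation:
Processing requests:
  req#1 t=1ms (window 0): ALLOW
  req#2 t=3ms (window 0): ALLOW
  req#3 t=4ms (window 0): ALLOW
  req#4 t=7ms (window 1): ALLOW
  req#5 t=11ms (window 1): ALLOW
  req#6 t=15ms (window 2): ALLOW
  req#7 t=16ms (window 2): ALLOW
  req#8 t=17ms (window 2): ALLOW
  req#9 t=17ms (window 2): DENY
  req#10 t=18ms (window 2): DENY
  req#11 t=19ms (window 2): DENY
  req#12 t=19ms (window 2): DENY
  req#13 t=20ms (window 2): DENY
  req#14 t=21ms (window 3): ALLOW
  req#15 t=23ms (window 3): ALLOW
  req#16 t=23ms (window 3): ALLOW
  req#17 t=24ms (window 3): DENY
  req#18 t=26ms (window 3): DENY

Allowed counts by window: 3 2 3 3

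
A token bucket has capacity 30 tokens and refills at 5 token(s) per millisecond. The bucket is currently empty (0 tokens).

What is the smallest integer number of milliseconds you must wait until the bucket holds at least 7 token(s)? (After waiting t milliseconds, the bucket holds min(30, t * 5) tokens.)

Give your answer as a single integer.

Need t * 5 >= 7, so t >= 7/5.
Smallest integer t = ceil(7/5) = 2.

Answer: 2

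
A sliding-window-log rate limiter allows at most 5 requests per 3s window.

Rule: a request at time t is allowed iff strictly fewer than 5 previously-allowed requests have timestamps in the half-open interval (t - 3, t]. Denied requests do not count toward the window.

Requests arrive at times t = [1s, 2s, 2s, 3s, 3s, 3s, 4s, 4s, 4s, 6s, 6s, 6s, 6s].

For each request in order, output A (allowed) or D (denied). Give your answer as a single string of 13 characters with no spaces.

Tracking allowed requests in the window:
  req#1 t=1s: ALLOW
  req#2 t=2s: ALLOW
  req#3 t=2s: ALLOW
  req#4 t=3s: ALLOW
  req#5 t=3s: ALLOW
  req#6 t=3s: DENY
  req#7 t=4s: ALLOW
  req#8 t=4s: DENY
  req#9 t=4s: DENY
  req#10 t=6s: ALLOW
  req#11 t=6s: ALLOW
  req#12 t=6s: ALLOW
  req#13 t=6s: ALLOW

Answer: AAAAADADDAAAA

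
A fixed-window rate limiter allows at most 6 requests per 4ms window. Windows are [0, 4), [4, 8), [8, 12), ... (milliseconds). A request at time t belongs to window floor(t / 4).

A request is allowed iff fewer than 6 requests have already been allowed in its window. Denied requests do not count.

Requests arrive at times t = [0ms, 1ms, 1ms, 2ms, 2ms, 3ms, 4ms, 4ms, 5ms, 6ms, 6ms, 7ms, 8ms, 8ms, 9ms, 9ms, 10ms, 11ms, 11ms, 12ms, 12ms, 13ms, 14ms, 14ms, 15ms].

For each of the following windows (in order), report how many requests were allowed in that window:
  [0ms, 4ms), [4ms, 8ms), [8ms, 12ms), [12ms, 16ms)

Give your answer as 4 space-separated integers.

Answer: 6 6 6 6

Derivation:
Processing requests:
  req#1 t=0ms (window 0): ALLOW
  req#2 t=1ms (window 0): ALLOW
  req#3 t=1ms (window 0): ALLOW
  req#4 t=2ms (window 0): ALLOW
  req#5 t=2ms (window 0): ALLOW
  req#6 t=3ms (window 0): ALLOW
  req#7 t=4ms (window 1): ALLOW
  req#8 t=4ms (window 1): ALLOW
  req#9 t=5ms (window 1): ALLOW
  req#10 t=6ms (window 1): ALLOW
  req#11 t=6ms (window 1): ALLOW
  req#12 t=7ms (window 1): ALLOW
  req#13 t=8ms (window 2): ALLOW
  req#14 t=8ms (window 2): ALLOW
  req#15 t=9ms (window 2): ALLOW
  req#16 t=9ms (window 2): ALLOW
  req#17 t=10ms (window 2): ALLOW
  req#18 t=11ms (window 2): ALLOW
  req#19 t=11ms (window 2): DENY
  req#20 t=12ms (window 3): ALLOW
  req#21 t=12ms (window 3): ALLOW
  req#22 t=13ms (window 3): ALLOW
  req#23 t=14ms (window 3): ALLOW
  req#24 t=14ms (window 3): ALLOW
  req#25 t=15ms (window 3): ALLOW

Allowed counts by window: 6 6 6 6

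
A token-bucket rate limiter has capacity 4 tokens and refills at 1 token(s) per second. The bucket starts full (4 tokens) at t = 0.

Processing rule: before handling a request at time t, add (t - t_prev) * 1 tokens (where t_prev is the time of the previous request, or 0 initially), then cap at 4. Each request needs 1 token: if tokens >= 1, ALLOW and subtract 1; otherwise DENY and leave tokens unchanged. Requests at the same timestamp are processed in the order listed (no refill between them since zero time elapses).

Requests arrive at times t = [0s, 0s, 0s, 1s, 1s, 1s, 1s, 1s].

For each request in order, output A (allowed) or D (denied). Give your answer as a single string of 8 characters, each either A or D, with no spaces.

Answer: AAAAADDD

Derivation:
Simulating step by step:
  req#1 t=0s: ALLOW
  req#2 t=0s: ALLOW
  req#3 t=0s: ALLOW
  req#4 t=1s: ALLOW
  req#5 t=1s: ALLOW
  req#6 t=1s: DENY
  req#7 t=1s: DENY
  req#8 t=1s: DENY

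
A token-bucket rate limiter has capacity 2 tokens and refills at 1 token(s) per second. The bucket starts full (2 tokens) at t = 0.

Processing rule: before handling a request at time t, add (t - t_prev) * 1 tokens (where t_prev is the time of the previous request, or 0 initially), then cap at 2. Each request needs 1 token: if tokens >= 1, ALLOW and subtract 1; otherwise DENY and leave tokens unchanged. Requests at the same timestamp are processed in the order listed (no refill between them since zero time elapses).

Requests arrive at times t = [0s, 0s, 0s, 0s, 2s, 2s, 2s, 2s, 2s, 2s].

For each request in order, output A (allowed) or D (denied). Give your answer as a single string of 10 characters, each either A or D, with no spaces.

Answer: AADDAADDDD

Derivation:
Simulating step by step:
  req#1 t=0s: ALLOW
  req#2 t=0s: ALLOW
  req#3 t=0s: DENY
  req#4 t=0s: DENY
  req#5 t=2s: ALLOW
  req#6 t=2s: ALLOW
  req#7 t=2s: DENY
  req#8 t=2s: DENY
  req#9 t=2s: DENY
  req#10 t=2s: DENY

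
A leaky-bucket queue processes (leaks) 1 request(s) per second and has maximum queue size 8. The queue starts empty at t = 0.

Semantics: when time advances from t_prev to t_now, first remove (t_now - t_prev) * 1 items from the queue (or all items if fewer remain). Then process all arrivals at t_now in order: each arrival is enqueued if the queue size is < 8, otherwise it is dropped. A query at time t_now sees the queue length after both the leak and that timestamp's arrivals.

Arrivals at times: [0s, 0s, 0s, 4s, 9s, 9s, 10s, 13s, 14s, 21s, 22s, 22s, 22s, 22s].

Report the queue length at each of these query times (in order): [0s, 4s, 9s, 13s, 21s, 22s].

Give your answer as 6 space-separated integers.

Queue lengths at query times:
  query t=0s: backlog = 3
  query t=4s: backlog = 1
  query t=9s: backlog = 2
  query t=13s: backlog = 1
  query t=21s: backlog = 1
  query t=22s: backlog = 4

Answer: 3 1 2 1 1 4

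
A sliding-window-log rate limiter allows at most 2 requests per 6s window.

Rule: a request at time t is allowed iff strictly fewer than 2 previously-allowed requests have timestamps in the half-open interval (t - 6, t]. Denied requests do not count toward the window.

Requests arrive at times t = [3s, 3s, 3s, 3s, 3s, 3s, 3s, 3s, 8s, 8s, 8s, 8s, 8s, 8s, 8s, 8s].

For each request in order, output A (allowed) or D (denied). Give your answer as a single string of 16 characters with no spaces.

Tracking allowed requests in the window:
  req#1 t=3s: ALLOW
  req#2 t=3s: ALLOW
  req#3 t=3s: DENY
  req#4 t=3s: DENY
  req#5 t=3s: DENY
  req#6 t=3s: DENY
  req#7 t=3s: DENY
  req#8 t=3s: DENY
  req#9 t=8s: DENY
  req#10 t=8s: DENY
  req#11 t=8s: DENY
  req#12 t=8s: DENY
  req#13 t=8s: DENY
  req#14 t=8s: DENY
  req#15 t=8s: DENY
  req#16 t=8s: DENY

Answer: AADDDDDDDDDDDDDD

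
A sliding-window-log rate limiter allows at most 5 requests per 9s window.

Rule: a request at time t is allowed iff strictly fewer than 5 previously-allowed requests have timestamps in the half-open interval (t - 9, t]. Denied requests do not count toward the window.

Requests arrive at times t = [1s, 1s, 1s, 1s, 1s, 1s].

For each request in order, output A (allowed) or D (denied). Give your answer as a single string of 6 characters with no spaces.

Tracking allowed requests in the window:
  req#1 t=1s: ALLOW
  req#2 t=1s: ALLOW
  req#3 t=1s: ALLOW
  req#4 t=1s: ALLOW
  req#5 t=1s: ALLOW
  req#6 t=1s: DENY

Answer: AAAAAD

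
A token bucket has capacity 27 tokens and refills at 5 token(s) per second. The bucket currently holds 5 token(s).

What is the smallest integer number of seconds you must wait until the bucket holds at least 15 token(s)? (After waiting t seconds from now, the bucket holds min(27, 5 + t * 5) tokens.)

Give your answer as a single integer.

Need 5 + t * 5 >= 15, so t >= 10/5.
Smallest integer t = ceil(10/5) = 2.

Answer: 2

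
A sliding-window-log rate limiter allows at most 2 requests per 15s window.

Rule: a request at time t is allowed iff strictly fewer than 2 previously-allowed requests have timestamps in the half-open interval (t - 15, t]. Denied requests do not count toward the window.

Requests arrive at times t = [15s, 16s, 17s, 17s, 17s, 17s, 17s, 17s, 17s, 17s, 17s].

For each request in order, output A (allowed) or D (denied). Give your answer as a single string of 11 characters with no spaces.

Answer: AADDDDDDDDD

Derivation:
Tracking allowed requests in the window:
  req#1 t=15s: ALLOW
  req#2 t=16s: ALLOW
  req#3 t=17s: DENY
  req#4 t=17s: DENY
  req#5 t=17s: DENY
  req#6 t=17s: DENY
  req#7 t=17s: DENY
  req#8 t=17s: DENY
  req#9 t=17s: DENY
  req#10 t=17s: DENY
  req#11 t=17s: DENY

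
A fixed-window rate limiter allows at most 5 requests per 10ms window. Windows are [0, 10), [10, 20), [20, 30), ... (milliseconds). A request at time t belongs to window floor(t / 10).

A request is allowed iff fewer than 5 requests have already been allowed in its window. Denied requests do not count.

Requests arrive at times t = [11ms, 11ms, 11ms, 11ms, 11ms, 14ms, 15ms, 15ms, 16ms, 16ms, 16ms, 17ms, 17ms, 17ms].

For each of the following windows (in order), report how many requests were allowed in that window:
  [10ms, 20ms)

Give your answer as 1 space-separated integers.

Answer: 5

Derivation:
Processing requests:
  req#1 t=11ms (window 1): ALLOW
  req#2 t=11ms (window 1): ALLOW
  req#3 t=11ms (window 1): ALLOW
  req#4 t=11ms (window 1): ALLOW
  req#5 t=11ms (window 1): ALLOW
  req#6 t=14ms (window 1): DENY
  req#7 t=15ms (window 1): DENY
  req#8 t=15ms (window 1): DENY
  req#9 t=16ms (window 1): DENY
  req#10 t=16ms (window 1): DENY
  req#11 t=16ms (window 1): DENY
  req#12 t=17ms (window 1): DENY
  req#13 t=17ms (window 1): DENY
  req#14 t=17ms (window 1): DENY

Allowed counts by window: 5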